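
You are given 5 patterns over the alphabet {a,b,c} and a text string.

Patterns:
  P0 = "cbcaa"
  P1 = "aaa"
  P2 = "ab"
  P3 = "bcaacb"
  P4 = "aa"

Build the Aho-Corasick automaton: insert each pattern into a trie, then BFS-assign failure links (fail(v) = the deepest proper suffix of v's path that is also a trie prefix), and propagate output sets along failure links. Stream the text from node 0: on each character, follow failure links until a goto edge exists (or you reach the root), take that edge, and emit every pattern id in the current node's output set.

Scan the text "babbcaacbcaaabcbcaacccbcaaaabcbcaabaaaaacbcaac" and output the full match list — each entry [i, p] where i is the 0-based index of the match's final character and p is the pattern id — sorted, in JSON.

Construct AC machine:
Trie (insert patterns):
  0='ε' goto a→6 b→10 c→1
  1='c' goto b→2
  2='cb' goto c→3
  3='cbc' goto a→4
  4='cbca' goto a→5
  5='cbcaa' goto ·  [P0 ends]
  6='a' goto a→7 b→9
  7='aa' goto a→8  [P4 ends]
  8='aaa' goto ·  [P1 ends]
  9='ab' goto ·  [P2 ends]
  10='b' goto c→11
  11='bc' goto a→12
  12='bca' goto a→13
  13='bcaa' goto c→14
  14='bcaac' goto b→15
  15='bcaacb' goto ·  [P3 ends]

Failure links (BFS by depth):
  n1('c'): parent n0 fail=0; on 'c' 0 → fail=0;  out ∅∪∅=∅
  n6('a'): parent n0 fail=0; on 'a' 0 → fail=0;  out ∅∪∅=∅
  n10('b'): parent n0 fail=0; on 'b' 0 → fail=0;  out ∅∪∅=∅
  n2('cb'): parent n1 fail=0; on 'b' 0 → fail=10;  out ∅∪∅=∅
  n7('aa'): parent n6 fail=0; on 'a' 0 → fail=6;  out {4}∪∅={4}
  n9('ab'): parent n6 fail=0; on 'b' 0 → fail=10;  out {2}∪∅={2}
  n11('bc'): parent n10 fail=0; on 'c' 0 → fail=1;  out ∅∪∅=∅
  n3('cbc'): parent n2 fail=10; on 'c' 10 → fail=11;  out ∅∪∅=∅
  n8('aaa'): parent n7 fail=6; on 'a' 6 → fail=7;  out {1}∪{4}={1,4}
  n12('bca'): parent n11 fail=1; on 'a' 1→0 → fail=6;  out ∅∪∅=∅
  n4('cbca'): parent n3 fail=11; on 'a' 11 → fail=12;  out ∅∪∅=∅
  n13('bcaa'): parent n12 fail=6; on 'a' 6 → fail=7;  out ∅∪{4}={4}
  n5('cbcaa'): parent n4 fail=12; on 'a' 12 → fail=13;  out {0}∪{4}={0,4}
  n14('bcaac'): parent n13 fail=7; on 'c' 7→6→0 → fail=1;  out ∅∪∅=∅
  n15('bcaacb'): parent n14 fail=1; on 'b' 1 → fail=2;  out {3}∪∅={3}

Text stream:
[0] read 'b'  n0⇒n10
[1] read 'a'  n10⇒n6 ·f
[2] read 'b'  n6⇒n9  ** P2@[1:2]
[3] read 'b'  n9⇒n10 ·f
[4] read 'c'  n10⇒n11
[5] read 'a'  n11⇒n12
[6] read 'a'  n12⇒n13  ** P4@[5:6]
[7] read 'c'  n13⇒n14
[8] read 'b'  n14⇒n15  ** P3@[3:8]
[9] read 'c'  n15⇒n3 ·f
[10] read 'a'  n3⇒n4
[11] read 'a'  n4⇒n5  ** P0@[7:11],P4@[10:11]
[12] read 'a'  n5⇒n8 ·f  ** P1@[10:12],P4@[11:12]
[13] read 'b'  n8⇒n9 ·f  ** P2@[12:13]
[14] read 'c'  n9⇒n11 ·f
[15] read 'b'  n11⇒n2 ·f
[16] read 'c'  n2⇒n3
[17] read 'a'  n3⇒n4
[18] read 'a'  n4⇒n5  ** P0@[14:18],P4@[17:18]
[19] read 'c'  n5⇒n14 ·f
[20] read 'c'  n14⇒n1 ·f
[21] read 'c'  n1⇒n1 ·f
[22] read 'b'  n1⇒n2
[23] read 'c'  n2⇒n3
[24] read 'a'  n3⇒n4
[25] read 'a'  n4⇒n5  ** P0@[21:25],P4@[24:25]
[26] read 'a'  n5⇒n8 ·f  ** P1@[24:26],P4@[25:26]
[27] read 'a'  n8⇒n8 ·f  ** P1@[25:27],P4@[26:27]
[28] read 'b'  n8⇒n9 ·f  ** P2@[27:28]
[29] read 'c'  n9⇒n11 ·f
[30] read 'b'  n11⇒n2 ·f
[31] read 'c'  n2⇒n3
[32] read 'a'  n3⇒n4
[33] read 'a'  n4⇒n5  ** P0@[29:33],P4@[32:33]
[34] read 'b'  n5⇒n9 ·f  ** P2@[33:34]
[35] read 'a'  n9⇒n6 ·f
[36] read 'a'  n6⇒n7  ** P4@[35:36]
[37] read 'a'  n7⇒n8  ** P1@[35:37],P4@[36:37]
[38] read 'a'  n8⇒n8 ·f  ** P1@[36:38],P4@[37:38]
[39] read 'a'  n8⇒n8 ·f  ** P1@[37:39],P4@[38:39]
[40] read 'c'  n8⇒n1 ·f
[41] read 'b'  n1⇒n2
[42] read 'c'  n2⇒n3
[43] read 'a'  n3⇒n4
[44] read 'a'  n4⇒n5  ** P0@[40:44],P4@[43:44]
[45] read 'c'  n5⇒n14 ·f

Result: [[2,2],[6,4],[8,3],[11,0],[11,4],[12,1],[12,4],[13,2],[18,0],[18,4],[25,0],[25,4],[26,1],[26,4],[27,1],[27,4],[28,2],[33,0],[33,4],[34,2],[36,4],[37,1],[37,4],[38,1],[38,4],[39,1],[39,4],[44,0],[44,4]]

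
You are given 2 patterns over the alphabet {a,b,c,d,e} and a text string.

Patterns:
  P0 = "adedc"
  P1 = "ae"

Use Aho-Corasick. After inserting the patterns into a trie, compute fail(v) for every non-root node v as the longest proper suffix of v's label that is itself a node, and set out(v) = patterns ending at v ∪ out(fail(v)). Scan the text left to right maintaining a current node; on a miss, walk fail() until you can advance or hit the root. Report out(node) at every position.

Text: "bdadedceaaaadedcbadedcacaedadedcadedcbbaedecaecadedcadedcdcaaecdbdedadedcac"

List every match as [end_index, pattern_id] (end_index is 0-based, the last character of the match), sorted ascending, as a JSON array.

Build automaton:
Trie nodes:
  n0 'ε': a→1
  n1 'a': d→2 e→6
  n2 'ad': e→3
  n3 'ade': d→4
  n4 'aded': c→5
  n5 'adedc': ·  ←P0
  n6 'ae': ·  ←P1

BFS fail/out derivation:
  fail(1) 'a': from fail(0)=0 chase 'a': 0 ⇒ 0;  out=∅∪out(0)=∅
  fail(2) 'ad': from fail(1)=0 chase 'd': 0 ⇒ 0;  out=∅∪out(0)=∅
  fail(6) 'ae': from fail(1)=0 chase 'e': 0 ⇒ 0;  out={1}∪out(0)={1}
  fail(3) 'ade': from fail(2)=0 chase 'e': 0 ⇒ 0;  out=∅∪out(0)=∅
  fail(4) 'aded': from fail(3)=0 chase 'd': 0 ⇒ 0;  out=∅∪out(0)=∅
  fail(5) 'adedc': from fail(4)=0 chase 'c': 0 ⇒ 0;  out={0}∪out(0)={0}

Run:
i=0 'b': node 0→0
i=1 'd': node 0→0
i=2 'a': node 0→1
i=3 'd': node 1→2
i=4 'e': node 2→3
i=5 'd': node 3→4
i=6 'c': node 4→5  → match P0@[2:6]
i=7 'e': node 5→0 (fail-walked)
i=8 'a': node 0→1
i=9 'a': node 1→1 (fail-walked)
i=10 'a': node 1→1 (fail-walked)
i=11 'a': node 1→1 (fail-walked)
i=12 'd': node 1→2
i=13 'e': node 2→3
i=14 'd': node 3→4
i=15 'c': node 4→5  → match P0@[11:15]
i=16 'b': node 5→0 (fail-walked)
i=17 'a': node 0→1
i=18 'd': node 1→2
i=19 'e': node 2→3
i=20 'd': node 3→4
i=21 'c': node 4→5  → match P0@[17:21]
i=22 'a': node 5→1 (fail-walked)
i=23 'c': node 1→0 (fail-walked)
i=24 'a': node 0→1
i=25 'e': node 1→6  → match P1@[24:25]
i=26 'd': node 6→0 (fail-walked)
i=27 'a': node 0→1
i=28 'd': node 1→2
i=29 'e': node 2→3
i=30 'd': node 3→4
i=31 'c': node 4→5  → match P0@[27:31]
i=32 'a': node 5→1 (fail-walked)
i=33 'd': node 1→2
i=34 'e': node 2→3
i=35 'd': node 3→4
i=36 'c': node 4→5  → match P0@[32:36]
i=37 'b': node 5→0 (fail-walked)
i=38 'b': node 0→0
i=39 'a': node 0→1
i=40 'e': node 1→6  → match P1@[39:40]
i=41 'd': node 6→0 (fail-walked)
i=42 'e': node 0→0
i=43 'c': node 0→0
i=44 'a': node 0→1
i=45 'e': node 1→6  → match P1@[44:45]
i=46 'c': node 6→0 (fail-walked)
i=47 'a': node 0→1
i=48 'd': node 1→2
i=49 'e': node 2→3
i=50 'd': node 3→4
i=51 'c': node 4→5  → match P0@[47:51]
i=52 'a': node 5→1 (fail-walked)
i=53 'd': node 1→2
i=54 'e': node 2→3
i=55 'd': node 3→4
i=56 'c': node 4→5  → match P0@[52:56]
i=57 'd': node 5→0 (fail-walked)
i=58 'c': node 0→0
i=59 'a': node 0→1
i=60 'a': node 1→1 (fail-walked)
i=61 'e': node 1→6  → match P1@[60:61]
i=62 'c': node 6→0 (fail-walked)
i=63 'd': node 0→0
i=64 'b': node 0→0
i=65 'd': node 0→0
i=66 'e': node 0→0
i=67 'd': node 0→0
i=68 'a': node 0→1
i=69 'd': node 1→2
i=70 'e': node 2→3
i=71 'd': node 3→4
i=72 'c': node 4→5  → match P0@[68:72]
i=73 'a': node 5→1 (fail-walked)
i=74 'c': node 1→0 (fail-walked)

Result: [[6,0],[15,0],[21,0],[25,1],[31,0],[36,0],[40,1],[45,1],[51,0],[56,0],[61,1],[72,0]]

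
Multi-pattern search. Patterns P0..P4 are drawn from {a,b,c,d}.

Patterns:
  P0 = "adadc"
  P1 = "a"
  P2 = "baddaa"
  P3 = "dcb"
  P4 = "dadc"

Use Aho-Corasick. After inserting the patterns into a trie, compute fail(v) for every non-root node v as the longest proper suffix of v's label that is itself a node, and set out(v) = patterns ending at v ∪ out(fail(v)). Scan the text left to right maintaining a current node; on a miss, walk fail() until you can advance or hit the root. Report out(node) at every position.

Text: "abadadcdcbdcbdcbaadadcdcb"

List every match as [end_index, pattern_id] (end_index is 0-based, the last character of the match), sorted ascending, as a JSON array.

Build:
Trie nodes:
  n0 'ε': a→1 b→6 d→12
  n1 'a': d→2  [P1 ends]
  n2 'ad': a→3
  n3 'ada': d→4
  n4 'adad': c→5
  n5 'adadc': ·  [P0 ends]
  n6 'b': a→7
  n7 'ba': d→8
  n8 'bad': d→9
  n9 'badd': a→10
  n10 'badda': a→11
  n11 'baddaa': ·  [P2 ends]
  n12 'd': a→15 c→13
  n13 'dc': b→14
  n14 'dcb': ·  [P3 ends]
  n15 'da': d→16
  n16 'dad': c→17
  n17 'dadc': ·  [P4 ends]

Failure links (BFS by depth):
  n1('a'): parent n0 fail=0; on 'a' 0 → fail=0;  out {1}∪∅={1}
  n6('b'): parent n0 fail=0; on 'b' 0 → fail=0;  out ∅∪∅=∅
  n12('d'): parent n0 fail=0; on 'd' 0 → fail=0;  out ∅∪∅=∅
  n2('ad'): parent n1 fail=0; on 'd' 0 → fail=12;  out ∅∪∅=∅
  n7('ba'): parent n6 fail=0; on 'a' 0 → fail=1;  out ∅∪{1}={1}
  n13('dc'): parent n12 fail=0; on 'c' 0 → fail=0;  out ∅∪∅=∅
  n15('da'): parent n12 fail=0; on 'a' 0 → fail=1;  out ∅∪{1}={1}
  n3('ada'): parent n2 fail=12; on 'a' 12 → fail=15;  out ∅∪{1}={1}
  n8('bad'): parent n7 fail=1; on 'd' 1 → fail=2;  out ∅∪∅=∅
  n14('dcb'): parent n13 fail=0; on 'b' 0 → fail=6;  out {3}∪∅={3}
  n16('dad'): parent n15 fail=1; on 'd' 1 → fail=2;  out ∅∪∅=∅
  n4('adad'): parent n3 fail=15; on 'd' 15 → fail=16;  out ∅∪∅=∅
  n9('badd'): parent n8 fail=2; on 'd' 2→12→0 → fail=12;  out ∅∪∅=∅
  n17('dadc'): parent n16 fail=2; on 'c' 2→12 → fail=13;  out {4}∪∅={4}
  n5('adadc'): parent n4 fail=16; on 'c' 16 → fail=17;  out {0}∪{4}={0,4}
  n10('badda'): parent n9 fail=12; on 'a' 12 → fail=15;  out ∅∪{1}={1}
  n11('baddaa'): parent n10 fail=15; on 'a' 15→1→0 → fail=1;  out {2}∪{1}={1,2}

Text stream:
pos 0 'a': at 1  → match P1@[0:0]
pos 1 'b': at 6 (fail-walked)
pos 2 'a': at 7  → match P1@[2:2]
pos 3 'd': at 8
pos 4 'a': at 3 (fail-walked)  → match P1@[4:4]
pos 5 'd': at 4
pos 6 'c': at 5  → match P0@[2:6],P4@[3:6]
pos 7 'd': at 12 (fail-walked)
pos 8 'c': at 13
pos 9 'b': at 14  → match P3@[7:9]
pos 10 'd': at 12 (fail-walked)
pos 11 'c': at 13
pos 12 'b': at 14  → match P3@[10:12]
pos 13 'd': at 12 (fail-walked)
pos 14 'c': at 13
pos 15 'b': at 14  → match P3@[13:15]
pos 16 'a': at 7 (fail-walked)  → match P1@[16:16]
pos 17 'a': at 1 (fail-walked)  → match P1@[17:17]
pos 18 'd': at 2
pos 19 'a': at 3  → match P1@[19:19]
pos 20 'd': at 4
pos 21 'c': at 5  → match P0@[17:21],P4@[18:21]
pos 22 'd': at 12 (fail-walked)
pos 23 'c': at 13
pos 24 'b': at 14  → match P3@[22:24]

Matches: [[0,1],[2,1],[4,1],[6,0],[6,4],[9,3],[12,3],[15,3],[16,1],[17,1],[19,1],[21,0],[21,4],[24,3]]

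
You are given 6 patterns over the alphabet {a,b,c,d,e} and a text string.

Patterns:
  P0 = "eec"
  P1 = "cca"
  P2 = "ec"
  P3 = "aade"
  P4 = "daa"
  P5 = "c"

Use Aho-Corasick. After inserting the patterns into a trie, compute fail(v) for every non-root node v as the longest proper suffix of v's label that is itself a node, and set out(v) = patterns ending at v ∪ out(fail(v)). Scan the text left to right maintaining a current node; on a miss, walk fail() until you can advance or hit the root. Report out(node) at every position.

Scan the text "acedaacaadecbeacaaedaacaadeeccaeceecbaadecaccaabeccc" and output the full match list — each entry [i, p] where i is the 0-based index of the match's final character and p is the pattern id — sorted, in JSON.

Build automaton:
Trie (insert patterns):
  n0 'ε': a→8 c→4 d→12 e→1
  n1 'e': c→7 e→2
  n2 'ee': c→3
  n3 'eec': ·  [P0 ends]
  n4 'c': c→5  [P5 ends]
  n5 'cc': a→6
  n6 'cca': ·  [P1 ends]
  n7 'ec': ·  [P2 ends]
  n8 'a': a→9
  n9 'aa': d→10
  n10 'aad': e→11
  n11 'aade': ·  [P3 ends]
  n12 'd': a→13
  n13 'da': a→14
  n14 'daa': ·  [P4 ends]

BFS fail/out derivation:
  fail(1) 'e': from fail(0)=0 chase 'e': 0 ⇒ 0;  out=∅∪out(0)=∅
  fail(4) 'c': from fail(0)=0 chase 'c': 0 ⇒ 0;  out={5}∪out(0)={5}
  fail(8) 'a': from fail(0)=0 chase 'a': 0 ⇒ 0;  out=∅∪out(0)=∅
  fail(12) 'd': from fail(0)=0 chase 'd': 0 ⇒ 0;  out=∅∪out(0)=∅
  fail(2) 'ee': from fail(1)=0 chase 'e': 0 ⇒ 1;  out=∅∪out(1)=∅
  fail(5) 'cc': from fail(4)=0 chase 'c': 0 ⇒ 4;  out=∅∪out(4)={5}
  fail(7) 'ec': from fail(1)=0 chase 'c': 0 ⇒ 4;  out={2}∪out(4)={2,5}
  fail(9) 'aa': from fail(8)=0 chase 'a': 0 ⇒ 8;  out=∅∪out(8)=∅
  fail(13) 'da': from fail(12)=0 chase 'a': 0 ⇒ 8;  out=∅∪out(8)=∅
  fail(3) 'eec': from fail(2)=1 chase 'c': 1 ⇒ 7;  out={0}∪out(7)={0,2,5}
  fail(6) 'cca': from fail(5)=4 chase 'a': 4→0 ⇒ 8;  out={1}∪out(8)={1}
  fail(10) 'aad': from fail(9)=8 chase 'd': 8→0 ⇒ 12;  out=∅∪out(12)=∅
  fail(14) 'daa': from fail(13)=8 chase 'a': 8 ⇒ 9;  out={4}∪out(9)={4}
  fail(11) 'aade': from fail(10)=12 chase 'e': 12→0 ⇒ 1;  out={3}∪out(1)={3}

Scan:
pos 0 'a': at 8
pos 1 'c': at 4 ·f  → match P5@[1:1]
pos 2 'e': at 1 ·f
pos 3 'd': at 12 ·f
pos 4 'a': at 13
pos 5 'a': at 14  → match P4@[3:5]
pos 6 'c': at 4 ·f  → match P5@[6:6]
pos 7 'a': at 8 ·f
pos 8 'a': at 9
pos 9 'd': at 10
pos 10 'e': at 11  → match P3@[7:10]
pos 11 'c': at 7 ·f  → match P2@[10:11],P5@[11:11]
pos 12 'b': at 0 ·f
pos 13 'e': at 1
pos 14 'a': at 8 ·f
pos 15 'c': at 4 ·f  → match P5@[15:15]
pos 16 'a': at 8 ·f
pos 17 'a': at 9
pos 18 'e': at 1 ·f
pos 19 'd': at 12 ·f
pos 20 'a': at 13
pos 21 'a': at 14  → match P4@[19:21]
pos 22 'c': at 4 ·f  → match P5@[22:22]
pos 23 'a': at 8 ·f
pos 24 'a': at 9
pos 25 'd': at 10
pos 26 'e': at 11  → match P3@[23:26]
pos 27 'e': at 2 ·f
pos 28 'c': at 3  → match P0@[26:28],P2@[27:28],P5@[28:28]
pos 29 'c': at 5 ·f  → match P5@[29:29]
pos 30 'a': at 6  → match P1@[28:30]
pos 31 'e': at 1 ·f
pos 32 'c': at 7  → match P2@[31:32],P5@[32:32]
pos 33 'e': at 1 ·f
pos 34 'e': at 2
pos 35 'c': at 3  → match P0@[33:35],P2@[34:35],P5@[35:35]
pos 36 'b': at 0 ·f
pos 37 'a': at 8
pos 38 'a': at 9
pos 39 'd': at 10
pos 40 'e': at 11  → match P3@[37:40]
pos 41 'c': at 7 ·f  → match P2@[40:41],P5@[41:41]
pos 42 'a': at 8 ·f
pos 43 'c': at 4 ·f  → match P5@[43:43]
pos 44 'c': at 5  → match P5@[44:44]
pos 45 'a': at 6  → match P1@[43:45]
pos 46 'a': at 9 ·f
pos 47 'b': at 0 ·f
pos 48 'e': at 1
pos 49 'c': at 7  → match P2@[48:49],P5@[49:49]
pos 50 'c': at 5 ·f  → match P5@[50:50]
pos 51 'c': at 5 ·f  → match P5@[51:51]

All matches (sorted): [[1,5],[5,4],[6,5],[10,3],[11,2],[11,5],[15,5],[21,4],[22,5],[26,3],[28,0],[28,2],[28,5],[29,5],[30,1],[32,2],[32,5],[35,0],[35,2],[35,5],[40,3],[41,2],[41,5],[43,5],[44,5],[45,1],[49,2],[49,5],[50,5],[51,5]]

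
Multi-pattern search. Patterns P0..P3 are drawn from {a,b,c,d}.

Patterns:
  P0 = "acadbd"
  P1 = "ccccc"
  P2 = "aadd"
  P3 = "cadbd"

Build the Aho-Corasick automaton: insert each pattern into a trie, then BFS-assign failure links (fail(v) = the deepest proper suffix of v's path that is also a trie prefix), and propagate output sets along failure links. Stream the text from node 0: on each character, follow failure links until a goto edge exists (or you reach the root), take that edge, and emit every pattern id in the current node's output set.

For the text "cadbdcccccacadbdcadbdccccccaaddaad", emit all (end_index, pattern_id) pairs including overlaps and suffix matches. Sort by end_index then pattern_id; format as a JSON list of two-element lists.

Build:
Trie (insert patterns):
  0='ε' goto a→1 c→7
  1='a' goto a→12 c→2
  2='ac' goto a→3
  3='aca' goto d→4
  4='acad' goto b→5
  5='acadb' goto d→6
  6='acadbd' goto ·  ←P0
  7='c' goto a→15 c→8
  8='cc' goto c→9
  9='ccc' goto c→10
  10='cccc' goto c→11
  11='ccccc' goto ·  ←P1
  12='aa' goto d→13
  13='aad' goto d→14
  14='aadd' goto ·  ←P2
  15='ca' goto d→16
  16='cad' goto b→17
  17='cadb' goto d→18
  18='cadbd' goto ·  ←P3

Failure links (BFS by depth):
  n1('a'): parent n0 fail=0; on 'a' 0 → fail=0;  out ∅∪∅=∅
  n7('c'): parent n0 fail=0; on 'c' 0 → fail=0;  out ∅∪∅=∅
  n2('ac'): parent n1 fail=0; on 'c' 0 → fail=7;  out ∅∪∅=∅
  n8('cc'): parent n7 fail=0; on 'c' 0 → fail=7;  out ∅∪∅=∅
  n12('aa'): parent n1 fail=0; on 'a' 0 → fail=1;  out ∅∪∅=∅
  n15('ca'): parent n7 fail=0; on 'a' 0 → fail=1;  out ∅∪∅=∅
  n3('aca'): parent n2 fail=7; on 'a' 7 → fail=15;  out ∅∪∅=∅
  n9('ccc'): parent n8 fail=7; on 'c' 7 → fail=8;  out ∅∪∅=∅
  n13('aad'): parent n12 fail=1; on 'd' 1→0 → fail=0;  out ∅∪∅=∅
  n16('cad'): parent n15 fail=1; on 'd' 1→0 → fail=0;  out ∅∪∅=∅
  n4('acad'): parent n3 fail=15; on 'd' 15 → fail=16;  out ∅∪∅=∅
  n10('cccc'): parent n9 fail=8; on 'c' 8 → fail=9;  out ∅∪∅=∅
  n14('aadd'): parent n13 fail=0; on 'd' 0 → fail=0;  out {2}∪∅={2}
  n17('cadb'): parent n16 fail=0; on 'b' 0 → fail=0;  out ∅∪∅=∅
  n5('acadb'): parent n4 fail=16; on 'b' 16 → fail=17;  out ∅∪∅=∅
  n11('ccccc'): parent n10 fail=9; on 'c' 9 → fail=10;  out {1}∪∅={1}
  n18('cadbd'): parent n17 fail=0; on 'd' 0 → fail=0;  out {3}∪∅={3}
  n6('acadbd'): parent n5 fail=17; on 'd' 17 → fail=18;  out {0}∪{3}={0,3}

Scan:
[0] read 'c'  n0⇒n7
[1] read 'a'  n7⇒n15
[2] read 'd'  n15⇒n16
[3] read 'b'  n16⇒n17
[4] read 'd'  n17⇒n18  emit P3@[0:4]
[5] read 'c'  n18⇒n7 (via fail)
[6] read 'c'  n7⇒n8
[7] read 'c'  n8⇒n9
[8] read 'c'  n9⇒n10
[9] read 'c'  n10⇒n11  emit P1@[5:9]
[10] read 'a'  n11⇒n15 (via fail)
[11] read 'c'  n15⇒n2 (via fail)
[12] read 'a'  n2⇒n3
[13] read 'd'  n3⇒n4
[14] read 'b'  n4⇒n5
[15] read 'd'  n5⇒n6  emit P0@[10:15],P3@[11:15]
[16] read 'c'  n6⇒n7 (via fail)
[17] read 'a'  n7⇒n15
[18] read 'd'  n15⇒n16
[19] read 'b'  n16⇒n17
[20] read 'd'  n17⇒n18  emit P3@[16:20]
[21] read 'c'  n18⇒n7 (via fail)
[22] read 'c'  n7⇒n8
[23] read 'c'  n8⇒n9
[24] read 'c'  n9⇒n10
[25] read 'c'  n10⇒n11  emit P1@[21:25]
[26] read 'c'  n11⇒n11 (via fail)  emit P1@[22:26]
[27] read 'a'  n11⇒n15 (via fail)
[28] read 'a'  n15⇒n12 (via fail)
[29] read 'd'  n12⇒n13
[30] read 'd'  n13⇒n14  emit P2@[27:30]
[31] read 'a'  n14⇒n1 (via fail)
[32] read 'a'  n1⇒n12
[33] read 'd'  n12⇒n13

Result: [[4,3],[9,1],[15,0],[15,3],[20,3],[25,1],[26,1],[30,2]]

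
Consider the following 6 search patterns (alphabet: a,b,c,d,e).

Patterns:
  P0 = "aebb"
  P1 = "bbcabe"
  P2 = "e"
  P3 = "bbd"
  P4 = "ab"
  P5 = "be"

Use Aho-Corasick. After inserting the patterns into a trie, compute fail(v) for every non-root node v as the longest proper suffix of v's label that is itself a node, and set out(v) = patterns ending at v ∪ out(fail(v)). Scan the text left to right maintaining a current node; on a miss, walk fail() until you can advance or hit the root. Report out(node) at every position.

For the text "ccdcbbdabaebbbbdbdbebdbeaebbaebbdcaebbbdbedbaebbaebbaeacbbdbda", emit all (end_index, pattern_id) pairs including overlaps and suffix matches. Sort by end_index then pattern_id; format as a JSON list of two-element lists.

Build:
Trie nodes:
  n0 'ε': a→1 b→5 e→11
  n1 'a': b→13 e→2
  n2 'ae': b→3
  n3 'aeb': b→4
  n4 'aebb': ·  ←P0
  n5 'b': b→6 e→14
  n6 'bb': c→7 d→12
  n7 'bbc': a→8
  n8 'bbca': b→9
  n9 'bbcab': e→10
  n10 'bbcabe': ·  ←P1
  n11 'e': ·  ←P2
  n12 'bbd': ·  ←P3
  n13 'ab': ·  ←P4
  n14 'be': ·  ←P5

Failure links (BFS by depth):
  n1('a'): parent n0 fail=0; on 'a' 0 → fail=0;  out ∅∪∅=∅
  n5('b'): parent n0 fail=0; on 'b' 0 → fail=0;  out ∅∪∅=∅
  n11('e'): parent n0 fail=0; on 'e' 0 → fail=0;  out {2}∪∅={2}
  n2('ae'): parent n1 fail=0; on 'e' 0 → fail=11;  out ∅∪{2}={2}
  n6('bb'): parent n5 fail=0; on 'b' 0 → fail=5;  out ∅∪∅=∅
  n13('ab'): parent n1 fail=0; on 'b' 0 → fail=5;  out {4}∪∅={4}
  n14('be'): parent n5 fail=0; on 'e' 0 → fail=11;  out {5}∪{2}={2,5}
  n3('aeb'): parent n2 fail=11; on 'b' 11→0 → fail=5;  out ∅∪∅=∅
  n7('bbc'): parent n6 fail=5; on 'c' 5→0 → fail=0;  out ∅∪∅=∅
  n12('bbd'): parent n6 fail=5; on 'd' 5→0 → fail=0;  out {3}∪∅={3}
  n4('aebb'): parent n3 fail=5; on 'b' 5 → fail=6;  out {0}∪∅={0}
  n8('bbca'): parent n7 fail=0; on 'a' 0 → fail=1;  out ∅∪∅=∅
  n9('bbcab'): parent n8 fail=1; on 'b' 1 → fail=13;  out ∅∪{4}={4}
  n10('bbcabe'): parent n9 fail=13; on 'e' 13→5 → fail=14;  out {1}∪{2,5}={1,2,5}

Run:
pos 0 'c': at 0
pos 1 'c': at 0
pos 2 'd': at 0
pos 3 'c': at 0
pos 4 'b': at 5
pos 5 'b': at 6
pos 6 'd': at 12  emit P3@[4:6]
pos 7 'a': at 1 (via fail)
pos 8 'b': at 13  emit P4@[7:8]
pos 9 'a': at 1 (via fail)
pos 10 'e': at 2  emit P2@[10:10]
pos 11 'b': at 3
pos 12 'b': at 4  emit P0@[9:12]
pos 13 'b': at 6 (via fail)
pos 14 'b': at 6 (via fail)
pos 15 'd': at 12  emit P3@[13:15]
pos 16 'b': at 5 (via fail)
pos 17 'd': at 0 (via fail)
pos 18 'b': at 5
pos 19 'e': at 14  emit P2@[19:19],P5@[18:19]
pos 20 'b': at 5 (via fail)
pos 21 'd': at 0 (via fail)
pos 22 'b': at 5
pos 23 'e': at 14  emit P2@[23:23],P5@[22:23]
pos 24 'a': at 1 (via fail)
pos 25 'e': at 2  emit P2@[25:25]
pos 26 'b': at 3
pos 27 'b': at 4  emit P0@[24:27]
pos 28 'a': at 1 (via fail)
pos 29 'e': at 2  emit P2@[29:29]
pos 30 'b': at 3
pos 31 'b': at 4  emit P0@[28:31]
pos 32 'd': at 12 (via fail)  emit P3@[30:32]
pos 33 'c': at 0 (via fail)
pos 34 'a': at 1
pos 35 'e': at 2  emit P2@[35:35]
pos 36 'b': at 3
pos 37 'b': at 4  emit P0@[34:37]
pos 38 'b': at 6 (via fail)
pos 39 'd': at 12  emit P3@[37:39]
pos 40 'b': at 5 (via fail)
pos 41 'e': at 14  emit P2@[41:41],P5@[40:41]
pos 42 'd': at 0 (via fail)
pos 43 'b': at 5
pos 44 'a': at 1 (via fail)
pos 45 'e': at 2  emit P2@[45:45]
pos 46 'b': at 3
pos 47 'b': at 4  emit P0@[44:47]
pos 48 'a': at 1 (via fail)
pos 49 'e': at 2  emit P2@[49:49]
pos 50 'b': at 3
pos 51 'b': at 4  emit P0@[48:51]
pos 52 'a': at 1 (via fail)
pos 53 'e': at 2  emit P2@[53:53]
pos 54 'a': at 1 (via fail)
pos 55 'c': at 0 (via fail)
pos 56 'b': at 5
pos 57 'b': at 6
pos 58 'd': at 12  emit P3@[56:58]
pos 59 'b': at 5 (via fail)
pos 60 'd': at 0 (via fail)
pos 61 'a': at 1

Result: [[6,3],[8,4],[10,2],[12,0],[15,3],[19,2],[19,5],[23,2],[23,5],[25,2],[27,0],[29,2],[31,0],[32,3],[35,2],[37,0],[39,3],[41,2],[41,5],[45,2],[47,0],[49,2],[51,0],[53,2],[58,3]]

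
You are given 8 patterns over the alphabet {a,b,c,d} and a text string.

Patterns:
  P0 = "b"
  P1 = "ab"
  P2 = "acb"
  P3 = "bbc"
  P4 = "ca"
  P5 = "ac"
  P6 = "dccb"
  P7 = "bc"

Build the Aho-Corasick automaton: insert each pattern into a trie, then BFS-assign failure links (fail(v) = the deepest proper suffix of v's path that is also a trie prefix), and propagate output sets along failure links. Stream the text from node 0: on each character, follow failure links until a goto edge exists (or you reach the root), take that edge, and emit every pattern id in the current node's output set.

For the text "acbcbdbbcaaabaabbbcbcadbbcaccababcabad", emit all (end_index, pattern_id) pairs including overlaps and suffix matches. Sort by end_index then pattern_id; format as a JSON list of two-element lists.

Build:
Trie (insert patterns):
  n0 'ε': a→2 b→1 c→8 d→10
  n1 'b': b→6 c→14  ←P0
  n2 'a': b→3 c→4
  n3 'ab': ·  ←P1
  n4 'ac': b→5  ←P5
  n5 'acb': ·  ←P2
  n6 'bb': c→7
  n7 'bbc': ·  ←P3
  n8 'c': a→9
  n9 'ca': ·  ←P4
  n10 'd': c→11
  n11 'dc': c→12
  n12 'dcc': b→13
  n13 'dccb': ·  ←P6
  n14 'bc': ·  ←P7

Failure links (BFS by depth):
  fail(1) 'b': from fail(0)=0 chase 'b': 0 ⇒ 0;  out={0}∪out(0)={0}
  fail(2) 'a': from fail(0)=0 chase 'a': 0 ⇒ 0;  out=∅∪out(0)=∅
  fail(8) 'c': from fail(0)=0 chase 'c': 0 ⇒ 0;  out=∅∪out(0)=∅
  fail(10) 'd': from fail(0)=0 chase 'd': 0 ⇒ 0;  out=∅∪out(0)=∅
  fail(3) 'ab': from fail(2)=0 chase 'b': 0 ⇒ 1;  out={1}∪out(1)={0,1}
  fail(4) 'ac': from fail(2)=0 chase 'c': 0 ⇒ 8;  out={5}∪out(8)={5}
  fail(6) 'bb': from fail(1)=0 chase 'b': 0 ⇒ 1;  out=∅∪out(1)={0}
  fail(9) 'ca': from fail(8)=0 chase 'a': 0 ⇒ 2;  out={4}∪out(2)={4}
  fail(11) 'dc': from fail(10)=0 chase 'c': 0 ⇒ 8;  out=∅∪out(8)=∅
  fail(14) 'bc': from fail(1)=0 chase 'c': 0 ⇒ 8;  out={7}∪out(8)={7}
  fail(5) 'acb': from fail(4)=8 chase 'b': 8→0 ⇒ 1;  out={2}∪out(1)={0,2}
  fail(7) 'bbc': from fail(6)=1 chase 'c': 1 ⇒ 14;  out={3}∪out(14)={3,7}
  fail(12) 'dcc': from fail(11)=8 chase 'c': 8→0 ⇒ 8;  out=∅∪out(8)=∅
  fail(13) 'dccb': from fail(12)=8 chase 'b': 8→0 ⇒ 1;  out={6}∪out(1)={0,6}

Text stream:
i=0 'a': node 0→2
i=1 'c': node 2→4  emit P5@[0:1]
i=2 'b': node 4→5  emit P0@[2:2],P2@[0:2]
i=3 'c': node 5→14 (fail-walked)  emit P7@[2:3]
i=4 'b': node 14→1 (fail-walked)  emit P0@[4:4]
i=5 'd': node 1→10 (fail-walked)
i=6 'b': node 10→1 (fail-walked)  emit P0@[6:6]
i=7 'b': node 1→6  emit P0@[7:7]
i=8 'c': node 6→7  emit P3@[6:8],P7@[7:8]
i=9 'a': node 7→9 (fail-walked)  emit P4@[8:9]
i=10 'a': node 9→2 (fail-walked)
i=11 'a': node 2→2 (fail-walked)
i=12 'b': node 2→3  emit P0@[12:12],P1@[11:12]
i=13 'a': node 3→2 (fail-walked)
i=14 'a': node 2→2 (fail-walked)
i=15 'b': node 2→3  emit P0@[15:15],P1@[14:15]
i=16 'b': node 3→6 (fail-walked)  emit P0@[16:16]
i=17 'b': node 6→6 (fail-walked)  emit P0@[17:17]
i=18 'c': node 6→7  emit P3@[16:18],P7@[17:18]
i=19 'b': node 7→1 (fail-walked)  emit P0@[19:19]
i=20 'c': node 1→14  emit P7@[19:20]
i=21 'a': node 14→9 (fail-walked)  emit P4@[20:21]
i=22 'd': node 9→10 (fail-walked)
i=23 'b': node 10→1 (fail-walked)  emit P0@[23:23]
i=24 'b': node 1→6  emit P0@[24:24]
i=25 'c': node 6→7  emit P3@[23:25],P7@[24:25]
i=26 'a': node 7→9 (fail-walked)  emit P4@[25:26]
i=27 'c': node 9→4 (fail-walked)  emit P5@[26:27]
i=28 'c': node 4→8 (fail-walked)
i=29 'a': node 8→9  emit P4@[28:29]
i=30 'b': node 9→3 (fail-walked)  emit P0@[30:30],P1@[29:30]
i=31 'a': node 3→2 (fail-walked)
i=32 'b': node 2→3  emit P0@[32:32],P1@[31:32]
i=33 'c': node 3→14 (fail-walked)  emit P7@[32:33]
i=34 'a': node 14→9 (fail-walked)  emit P4@[33:34]
i=35 'b': node 9→3 (fail-walked)  emit P0@[35:35],P1@[34:35]
i=36 'a': node 3→2 (fail-walked)
i=37 'd': node 2→10 (fail-walked)

Result: [[1,5],[2,0],[2,2],[3,7],[4,0],[6,0],[7,0],[8,3],[8,7],[9,4],[12,0],[12,1],[15,0],[15,1],[16,0],[17,0],[18,3],[18,7],[19,0],[20,7],[21,4],[23,0],[24,0],[25,3],[25,7],[26,4],[27,5],[29,4],[30,0],[30,1],[32,0],[32,1],[33,7],[34,4],[35,0],[35,1]]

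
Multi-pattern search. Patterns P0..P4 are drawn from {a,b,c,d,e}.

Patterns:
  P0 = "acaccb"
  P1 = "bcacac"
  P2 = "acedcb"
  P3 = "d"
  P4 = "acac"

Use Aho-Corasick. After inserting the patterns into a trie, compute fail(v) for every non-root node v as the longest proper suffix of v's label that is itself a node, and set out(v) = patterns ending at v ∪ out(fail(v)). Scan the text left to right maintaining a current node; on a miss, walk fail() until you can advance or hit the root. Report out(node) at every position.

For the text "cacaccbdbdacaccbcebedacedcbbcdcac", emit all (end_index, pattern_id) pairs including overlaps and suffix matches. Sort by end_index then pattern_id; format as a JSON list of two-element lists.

Construct AC machine:
Trie (insert patterns):
  0='ε' goto a→1 b→7 d→17
  1='a' goto c→2
  2='ac' goto a→3 e→13
  3='aca' goto c→4
  4='acac' goto c→5  ←P4
  5='acacc' goto b→6
  6='acaccb' goto ·  ←P0
  7='b' goto c→8
  8='bc' goto a→9
  9='bca' goto c→10
  10='bcac' goto a→11
  11='bcaca' goto c→12
  12='bcacac' goto ·  ←P1
  13='ace' goto d→14
  14='aced' goto c→15
  15='acedc' goto b→16
  16='acedcb' goto ·  ←P2
  17='d' goto ·  ←P3

BFS fail/out derivation:
  fail(1) 'a': from fail(0)=0 chase 'a': 0 ⇒ 0;  out=∅∪out(0)=∅
  fail(7) 'b': from fail(0)=0 chase 'b': 0 ⇒ 0;  out=∅∪out(0)=∅
  fail(17) 'd': from fail(0)=0 chase 'd': 0 ⇒ 0;  out={3}∪out(0)={3}
  fail(2) 'ac': from fail(1)=0 chase 'c': 0 ⇒ 0;  out=∅∪out(0)=∅
  fail(8) 'bc': from fail(7)=0 chase 'c': 0 ⇒ 0;  out=∅∪out(0)=∅
  fail(3) 'aca': from fail(2)=0 chase 'a': 0 ⇒ 1;  out=∅∪out(1)=∅
  fail(9) 'bca': from fail(8)=0 chase 'a': 0 ⇒ 1;  out=∅∪out(1)=∅
  fail(13) 'ace': from fail(2)=0 chase 'e': 0 ⇒ 0;  out=∅∪out(0)=∅
  fail(4) 'acac': from fail(3)=1 chase 'c': 1 ⇒ 2;  out={4}∪out(2)={4}
  fail(10) 'bcac': from fail(9)=1 chase 'c': 1 ⇒ 2;  out=∅∪out(2)=∅
  fail(14) 'aced': from fail(13)=0 chase 'd': 0 ⇒ 17;  out=∅∪out(17)={3}
  fail(5) 'acacc': from fail(4)=2 chase 'c': 2→0 ⇒ 0;  out=∅∪out(0)=∅
  fail(11) 'bcaca': from fail(10)=2 chase 'a': 2 ⇒ 3;  out=∅∪out(3)=∅
  fail(15) 'acedc': from fail(14)=17 chase 'c': 17→0 ⇒ 0;  out=∅∪out(0)=∅
  fail(6) 'acaccb': from fail(5)=0 chase 'b': 0 ⇒ 7;  out={0}∪out(7)={0}
  fail(12) 'bcacac': from fail(11)=3 chase 'c': 3 ⇒ 4;  out={1}∪out(4)={1,4}
  fail(16) 'acedcb': from fail(15)=0 chase 'b': 0 ⇒ 7;  out={2}∪out(7)={2}

Run:
pos 0 'c': at 0
pos 1 'a': at 1
pos 2 'c': at 2
pos 3 'a': at 3
pos 4 'c': at 4  ** P4@[1:4]
pos 5 'c': at 5
pos 6 'b': at 6  ** P0@[1:6]
pos 7 'd': at 17 (via fail)  ** P3@[7:7]
pos 8 'b': at 7 (via fail)
pos 9 'd': at 17 (via fail)  ** P3@[9:9]
pos 10 'a': at 1 (via fail)
pos 11 'c': at 2
pos 12 'a': at 3
pos 13 'c': at 4  ** P4@[10:13]
pos 14 'c': at 5
pos 15 'b': at 6  ** P0@[10:15]
pos 16 'c': at 8 (via fail)
pos 17 'e': at 0 (via fail)
pos 18 'b': at 7
pos 19 'e': at 0 (via fail)
pos 20 'd': at 17  ** P3@[20:20]
pos 21 'a': at 1 (via fail)
pos 22 'c': at 2
pos 23 'e': at 13
pos 24 'd': at 14  ** P3@[24:24]
pos 25 'c': at 15
pos 26 'b': at 16  ** P2@[21:26]
pos 27 'b': at 7 (via fail)
pos 28 'c': at 8
pos 29 'd': at 17 (via fail)  ** P3@[29:29]
pos 30 'c': at 0 (via fail)
pos 31 'a': at 1
pos 32 'c': at 2

Result: [[4,4],[6,0],[7,3],[9,3],[13,4],[15,0],[20,3],[24,3],[26,2],[29,3]]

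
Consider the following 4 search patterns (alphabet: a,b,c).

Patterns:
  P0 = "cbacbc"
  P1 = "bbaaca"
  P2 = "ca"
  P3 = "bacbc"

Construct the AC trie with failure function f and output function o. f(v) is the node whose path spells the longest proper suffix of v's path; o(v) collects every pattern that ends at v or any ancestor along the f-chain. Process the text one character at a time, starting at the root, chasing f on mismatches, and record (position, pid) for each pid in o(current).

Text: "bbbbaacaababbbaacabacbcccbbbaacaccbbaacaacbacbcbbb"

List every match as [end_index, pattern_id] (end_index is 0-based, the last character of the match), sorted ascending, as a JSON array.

Build automaton:
Trie (insert patterns):
  n0 'ε': b→7 c→1
  n1 'c': a→13 b→2
  n2 'cb': a→3
  n3 'cba': c→4
  n4 'cbac': b→5
  n5 'cbacb': c→6
  n6 'cbacbc': ·  [P0 ends]
  n7 'b': a→14 b→8
  n8 'bb': a→9
  n9 'bba': a→10
  n10 'bbaa': c→11
  n11 'bbaac': a→12
  n12 'bbaaca': ·  [P1 ends]
  n13 'ca': ·  [P2 ends]
  n14 'ba': c→15
  n15 'bac': b→16
  n16 'bacb': c→17
  n17 'bacbc': ·  [P3 ends]

BFS fail/out derivation:
  fail(1) 'c': from fail(0)=0 chase 'c': 0 ⇒ 0;  out=∅∪out(0)=∅
  fail(7) 'b': from fail(0)=0 chase 'b': 0 ⇒ 0;  out=∅∪out(0)=∅
  fail(2) 'cb': from fail(1)=0 chase 'b': 0 ⇒ 7;  out=∅∪out(7)=∅
  fail(8) 'bb': from fail(7)=0 chase 'b': 0 ⇒ 7;  out=∅∪out(7)=∅
  fail(13) 'ca': from fail(1)=0 chase 'a': 0 ⇒ 0;  out={2}∪out(0)={2}
  fail(14) 'ba': from fail(7)=0 chase 'a': 0 ⇒ 0;  out=∅∪out(0)=∅
  fail(3) 'cba': from fail(2)=7 chase 'a': 7 ⇒ 14;  out=∅∪out(14)=∅
  fail(9) 'bba': from fail(8)=7 chase 'a': 7 ⇒ 14;  out=∅∪out(14)=∅
  fail(15) 'bac': from fail(14)=0 chase 'c': 0 ⇒ 1;  out=∅∪out(1)=∅
  fail(4) 'cbac': from fail(3)=14 chase 'c': 14 ⇒ 15;  out=∅∪out(15)=∅
  fail(10) 'bbaa': from fail(9)=14 chase 'a': 14→0 ⇒ 0;  out=∅∪out(0)=∅
  fail(16) 'bacb': from fail(15)=1 chase 'b': 1 ⇒ 2;  out=∅∪out(2)=∅
  fail(5) 'cbacb': from fail(4)=15 chase 'b': 15 ⇒ 16;  out=∅∪out(16)=∅
  fail(11) 'bbaac': from fail(10)=0 chase 'c': 0 ⇒ 1;  out=∅∪out(1)=∅
  fail(17) 'bacbc': from fail(16)=2 chase 'c': 2→7→0 ⇒ 1;  out={3}∪out(1)={3}
  fail(6) 'cbacbc': from fail(5)=16 chase 'c': 16 ⇒ 17;  out={0}∪out(17)={0,3}
  fail(12) 'bbaaca': from fail(11)=1 chase 'a': 1 ⇒ 13;  out={1}∪out(13)={1,2}

Scan:
pos 0 'b': at 7
pos 1 'b': at 8
pos 2 'b': at 8 (fail-walked)
pos 3 'b': at 8 (fail-walked)
pos 4 'a': at 9
pos 5 'a': at 10
pos 6 'c': at 11
pos 7 'a': at 12  emit P1@[2:7],P2@[6:7]
pos 8 'a': at 0 (fail-walked)
pos 9 'b': at 7
pos 10 'a': at 14
pos 11 'b': at 7 (fail-walked)
pos 12 'b': at 8
pos 13 'b': at 8 (fail-walked)
pos 14 'a': at 9
pos 15 'a': at 10
pos 16 'c': at 11
pos 17 'a': at 12  emit P1@[12:17],P2@[16:17]
pos 18 'b': at 7 (fail-walked)
pos 19 'a': at 14
pos 20 'c': at 15
pos 21 'b': at 16
pos 22 'c': at 17  emit P3@[18:22]
pos 23 'c': at 1 (fail-walked)
pos 24 'c': at 1 (fail-walked)
pos 25 'b': at 2
pos 26 'b': at 8 (fail-walked)
pos 27 'b': at 8 (fail-walked)
pos 28 'a': at 9
pos 29 'a': at 10
pos 30 'c': at 11
pos 31 'a': at 12  emit P1@[26:31],P2@[30:31]
pos 32 'c': at 1 (fail-walked)
pos 33 'c': at 1 (fail-walked)
pos 34 'b': at 2
pos 35 'b': at 8 (fail-walked)
pos 36 'a': at 9
pos 37 'a': at 10
pos 38 'c': at 11
pos 39 'a': at 12  emit P1@[34:39],P2@[38:39]
pos 40 'a': at 0 (fail-walked)
pos 41 'c': at 1
pos 42 'b': at 2
pos 43 'a': at 3
pos 44 'c': at 4
pos 45 'b': at 5
pos 46 'c': at 6  emit P0@[41:46],P3@[42:46]
pos 47 'b': at 2 (fail-walked)
pos 48 'b': at 8 (fail-walked)
pos 49 'b': at 8 (fail-walked)

Result: [[7,1],[7,2],[17,1],[17,2],[22,3],[31,1],[31,2],[39,1],[39,2],[46,0],[46,3]]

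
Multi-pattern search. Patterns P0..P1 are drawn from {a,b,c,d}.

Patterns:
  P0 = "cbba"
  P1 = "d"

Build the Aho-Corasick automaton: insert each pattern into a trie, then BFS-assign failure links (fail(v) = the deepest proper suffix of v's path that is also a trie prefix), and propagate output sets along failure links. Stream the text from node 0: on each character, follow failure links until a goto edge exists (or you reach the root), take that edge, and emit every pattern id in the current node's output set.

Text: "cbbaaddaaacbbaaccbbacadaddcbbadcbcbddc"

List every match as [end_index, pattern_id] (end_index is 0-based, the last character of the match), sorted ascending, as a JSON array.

Construct AC machine:
Trie nodes:
  0='ε' goto c→1 d→5
  1='c' goto b→2
  2='cb' goto b→3
  3='cbb' goto a→4
  4='cbba' goto ·  [P0 ends]
  5='d' goto ·  [P1 ends]

BFS fail/out derivation:
  n1('c'): parent n0 fail=0; on 'c' 0 → fail=0;  out ∅∪∅=∅
  n5('d'): parent n0 fail=0; on 'd' 0 → fail=0;  out {1}∪∅={1}
  n2('cb'): parent n1 fail=0; on 'b' 0 → fail=0;  out ∅∪∅=∅
  n3('cbb'): parent n2 fail=0; on 'b' 0 → fail=0;  out ∅∪∅=∅
  n4('cbba'): parent n3 fail=0; on 'a' 0 → fail=0;  out {0}∪∅={0}

Text stream:
pos 0 'c': at 1
pos 1 'b': at 2
pos 2 'b': at 3
pos 3 'a': at 4  ** P0@[0:3]
pos 4 'a': at 0 ·f
pos 5 'd': at 5  ** P1@[5:5]
pos 6 'd': at 5 ·f  ** P1@[6:6]
pos 7 'a': at 0 ·f
pos 8 'a': at 0
pos 9 'a': at 0
pos 10 'c': at 1
pos 11 'b': at 2
pos 12 'b': at 3
pos 13 'a': at 4  ** P0@[10:13]
pos 14 'a': at 0 ·f
pos 15 'c': at 1
pos 16 'c': at 1 ·f
pos 17 'b': at 2
pos 18 'b': at 3
pos 19 'a': at 4  ** P0@[16:19]
pos 20 'c': at 1 ·f
pos 21 'a': at 0 ·f
pos 22 'd': at 5  ** P1@[22:22]
pos 23 'a': at 0 ·f
pos 24 'd': at 5  ** P1@[24:24]
pos 25 'd': at 5 ·f  ** P1@[25:25]
pos 26 'c': at 1 ·f
pos 27 'b': at 2
pos 28 'b': at 3
pos 29 'a': at 4  ** P0@[26:29]
pos 30 'd': at 5 ·f  ** P1@[30:30]
pos 31 'c': at 1 ·f
pos 32 'b': at 2
pos 33 'c': at 1 ·f
pos 34 'b': at 2
pos 35 'd': at 5 ·f  ** P1@[35:35]
pos 36 'd': at 5 ·f  ** P1@[36:36]
pos 37 'c': at 1 ·f

All matches (sorted): [[3,0],[5,1],[6,1],[13,0],[19,0],[22,1],[24,1],[25,1],[29,0],[30,1],[35,1],[36,1]]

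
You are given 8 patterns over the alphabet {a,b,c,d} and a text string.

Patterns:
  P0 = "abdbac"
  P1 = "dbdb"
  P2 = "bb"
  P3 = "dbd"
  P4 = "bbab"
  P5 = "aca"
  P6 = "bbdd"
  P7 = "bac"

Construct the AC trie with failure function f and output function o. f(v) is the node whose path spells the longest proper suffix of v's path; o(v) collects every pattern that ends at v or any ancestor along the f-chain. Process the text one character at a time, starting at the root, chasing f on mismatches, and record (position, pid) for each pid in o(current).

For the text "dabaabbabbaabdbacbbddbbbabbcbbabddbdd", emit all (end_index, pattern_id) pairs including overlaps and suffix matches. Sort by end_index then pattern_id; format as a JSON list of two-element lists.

Build:
Trie nodes:
  0='ε' goto a→1 b→11 d→7
  1='a' goto b→2 c→15
  2='ab' goto d→3
  3='abd' goto b→4
  4='abdb' goto a→5
  5='abdba' goto c→6
  6='abdbac' goto ·  [P0 ends]
  7='d' goto b→8
  8='db' goto d→9
  9='dbd' goto b→10  [P3 ends]
  10='dbdb' goto ·  [P1 ends]
  11='b' goto a→19 b→12
  12='bb' goto a→13 d→17  [P2 ends]
  13='bba' goto b→14
  14='bbab' goto ·  [P4 ends]
  15='ac' goto a→16
  16='aca' goto ·  [P5 ends]
  17='bbd' goto d→18
  18='bbdd' goto ·  [P6 ends]
  19='ba' goto c→20
  20='bac' goto ·  [P7 ends]

Failure links (BFS by depth):
  n1('a'): parent n0 fail=0; on 'a' 0 → fail=0;  out ∅∪∅=∅
  n7('d'): parent n0 fail=0; on 'd' 0 → fail=0;  out ∅∪∅=∅
  n11('b'): parent n0 fail=0; on 'b' 0 → fail=0;  out ∅∪∅=∅
  n2('ab'): parent n1 fail=0; on 'b' 0 → fail=11;  out ∅∪∅=∅
  n8('db'): parent n7 fail=0; on 'b' 0 → fail=11;  out ∅∪∅=∅
  n12('bb'): parent n11 fail=0; on 'b' 0 → fail=11;  out {2}∪∅={2}
  n15('ac'): parent n1 fail=0; on 'c' 0 → fail=0;  out ∅∪∅=∅
  n19('ba'): parent n11 fail=0; on 'a' 0 → fail=1;  out ∅∪∅=∅
  n3('abd'): parent n2 fail=11; on 'd' 11→0 → fail=7;  out ∅∪∅=∅
  n9('dbd'): parent n8 fail=11; on 'd' 11→0 → fail=7;  out {3}∪∅={3}
  n13('bba'): parent n12 fail=11; on 'a' 11 → fail=19;  out ∅∪∅=∅
  n16('aca'): parent n15 fail=0; on 'a' 0 → fail=1;  out {5}∪∅={5}
  n17('bbd'): parent n12 fail=11; on 'd' 11→0 → fail=7;  out ∅∪∅=∅
  n20('bac'): parent n19 fail=1; on 'c' 1 → fail=15;  out {7}∪∅={7}
  n4('abdb'): parent n3 fail=7; on 'b' 7 → fail=8;  out ∅∪∅=∅
  n10('dbdb'): parent n9 fail=7; on 'b' 7 → fail=8;  out {1}∪∅={1}
  n14('bbab'): parent n13 fail=19; on 'b' 19→1 → fail=2;  out {4}∪∅={4}
  n18('bbdd'): parent n17 fail=7; on 'd' 7→0 → fail=7;  out {6}∪∅={6}
  n5('abdba'): parent n4 fail=8; on 'a' 8→11 → fail=19;  out ∅∪∅=∅
  n6('abdbac'): parent n5 fail=19; on 'c' 19 → fail=20;  out {0}∪{7}={0,7}

Run:
pos 0 'd': at 7
pos 1 'a': at 1 ·f
pos 2 'b': at 2
pos 3 'a': at 19 ·f
pos 4 'a': at 1 ·f
pos 5 'b': at 2
pos 6 'b': at 12 ·f  → match P2@[5:6]
pos 7 'a': at 13
pos 8 'b': at 14  → match P4@[5:8]
pos 9 'b': at 12 ·f  → match P2@[8:9]
pos 10 'a': at 13
pos 11 'a': at 1 ·f
pos 12 'b': at 2
pos 13 'd': at 3
pos 14 'b': at 4
pos 15 'a': at 5
pos 16 'c': at 6  → match P0@[11:16],P7@[14:16]
pos 17 'b': at 11 ·f
pos 18 'b': at 12  → match P2@[17:18]
pos 19 'd': at 17
pos 20 'd': at 18  → match P6@[17:20]
pos 21 'b': at 8 ·f
pos 22 'b': at 12 ·f  → match P2@[21:22]
pos 23 'b': at 12 ·f  → match P2@[22:23]
pos 24 'a': at 13
pos 25 'b': at 14  → match P4@[22:25]
pos 26 'b': at 12 ·f  → match P2@[25:26]
pos 27 'c': at 0 ·f
pos 28 'b': at 11
pos 29 'b': at 12  → match P2@[28:29]
pos 30 'a': at 13
pos 31 'b': at 14  → match P4@[28:31]
pos 32 'd': at 3 ·f
pos 33 'd': at 7 ·f
pos 34 'b': at 8
pos 35 'd': at 9  → match P3@[33:35]
pos 36 'd': at 7 ·f

Result: [[6,2],[8,4],[9,2],[16,0],[16,7],[18,2],[20,6],[22,2],[23,2],[25,4],[26,2],[29,2],[31,4],[35,3]]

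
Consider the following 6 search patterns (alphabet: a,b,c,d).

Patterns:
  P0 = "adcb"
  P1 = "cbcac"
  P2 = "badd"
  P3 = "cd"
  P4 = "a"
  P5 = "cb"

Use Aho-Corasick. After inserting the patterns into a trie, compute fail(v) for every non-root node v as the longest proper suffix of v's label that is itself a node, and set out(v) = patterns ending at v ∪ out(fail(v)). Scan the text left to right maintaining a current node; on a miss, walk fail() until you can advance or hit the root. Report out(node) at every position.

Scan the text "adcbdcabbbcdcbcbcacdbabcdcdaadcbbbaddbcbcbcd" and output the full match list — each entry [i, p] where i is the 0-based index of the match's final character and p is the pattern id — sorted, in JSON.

Construct AC machine:
Trie nodes:
  0='ε' goto a→1 b→10 c→5
  1='a' goto d→2  ←P4
  2='ad' goto c→3
  3='adc' goto b→4
  4='adcb' goto ·  ←P0
  5='c' goto b→6 d→14
  6='cb' goto c→7  ←P5
  7='cbc' goto a→8
  8='cbca' goto c→9
  9='cbcac' goto ·  ←P1
  10='b' goto a→11
  11='ba' goto d→12
  12='bad' goto d→13
  13='badd' goto ·  ←P2
  14='cd' goto ·  ←P3

Failure links (BFS by depth):
  n1('a'): parent n0 fail=0; on 'a' 0 → fail=0;  out {4}∪∅={4}
  n5('c'): parent n0 fail=0; on 'c' 0 → fail=0;  out ∅∪∅=∅
  n10('b'): parent n0 fail=0; on 'b' 0 → fail=0;  out ∅∪∅=∅
  n2('ad'): parent n1 fail=0; on 'd' 0 → fail=0;  out ∅∪∅=∅
  n6('cb'): parent n5 fail=0; on 'b' 0 → fail=10;  out {5}∪∅={5}
  n11('ba'): parent n10 fail=0; on 'a' 0 → fail=1;  out ∅∪{4}={4}
  n14('cd'): parent n5 fail=0; on 'd' 0 → fail=0;  out {3}∪∅={3}
  n3('adc'): parent n2 fail=0; on 'c' 0 → fail=5;  out ∅∪∅=∅
  n7('cbc'): parent n6 fail=10; on 'c' 10→0 → fail=5;  out ∅∪∅=∅
  n12('bad'): parent n11 fail=1; on 'd' 1 → fail=2;  out ∅∪∅=∅
  n4('adcb'): parent n3 fail=5; on 'b' 5 → fail=6;  out {0}∪{5}={0,5}
  n8('cbca'): parent n7 fail=5; on 'a' 5→0 → fail=1;  out ∅∪{4}={4}
  n13('badd'): parent n12 fail=2; on 'd' 2→0 → fail=0;  out {2}∪∅={2}
  n9('cbcac'): parent n8 fail=1; on 'c' 1→0 → fail=5;  out {1}∪∅={1}

Scan:
i=0 'a': node 0→1  ** P4@[0:0]
i=1 'd': node 1→2
i=2 'c': node 2→3
i=3 'b': node 3→4  ** P0@[0:3],P5@[2:3]
i=4 'd': node 4→0 (fail-walked)
i=5 'c': node 0→5
i=6 'a': node 5→1 (fail-walked)  ** P4@[6:6]
i=7 'b': node 1→10 (fail-walked)
i=8 'b': node 10→10 (fail-walked)
i=9 'b': node 10→10 (fail-walked)
i=10 'c': node 10→5 (fail-walked)
i=11 'd': node 5→14  ** P3@[10:11]
i=12 'c': node 14→5 (fail-walked)
i=13 'b': node 5→6  ** P5@[12:13]
i=14 'c': node 6→7
i=15 'b': node 7→6 (fail-walked)  ** P5@[14:15]
i=16 'c': node 6→7
i=17 'a': node 7→8  ** P4@[17:17]
i=18 'c': node 8→9  ** P1@[14:18]
i=19 'd': node 9→14 (fail-walked)  ** P3@[18:19]
i=20 'b': node 14→10 (fail-walked)
i=21 'a': node 10→11  ** P4@[21:21]
i=22 'b': node 11→10 (fail-walked)
i=23 'c': node 10→5 (fail-walked)
i=24 'd': node 5→14  ** P3@[23:24]
i=25 'c': node 14→5 (fail-walked)
i=26 'd': node 5→14  ** P3@[25:26]
i=27 'a': node 14→1 (fail-walked)  ** P4@[27:27]
i=28 'a': node 1→1 (fail-walked)  ** P4@[28:28]
i=29 'd': node 1→2
i=30 'c': node 2→3
i=31 'b': node 3→4  ** P0@[28:31],P5@[30:31]
i=32 'b': node 4→10 (fail-walked)
i=33 'b': node 10→10 (fail-walked)
i=34 'a': node 10→11  ** P4@[34:34]
i=35 'd': node 11→12
i=36 'd': node 12→13  ** P2@[33:36]
i=37 'b': node 13→10 (fail-walked)
i=38 'c': node 10→5 (fail-walked)
i=39 'b': node 5→6  ** P5@[38:39]
i=40 'c': node 6→7
i=41 'b': node 7→6 (fail-walked)  ** P5@[40:41]
i=42 'c': node 6→7
i=43 'd': node 7→14 (fail-walked)  ** P3@[42:43]

Result: [[0,4],[3,0],[3,5],[6,4],[11,3],[13,5],[15,5],[17,4],[18,1],[19,3],[21,4],[24,3],[26,3],[27,4],[28,4],[31,0],[31,5],[34,4],[36,2],[39,5],[41,5],[43,3]]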